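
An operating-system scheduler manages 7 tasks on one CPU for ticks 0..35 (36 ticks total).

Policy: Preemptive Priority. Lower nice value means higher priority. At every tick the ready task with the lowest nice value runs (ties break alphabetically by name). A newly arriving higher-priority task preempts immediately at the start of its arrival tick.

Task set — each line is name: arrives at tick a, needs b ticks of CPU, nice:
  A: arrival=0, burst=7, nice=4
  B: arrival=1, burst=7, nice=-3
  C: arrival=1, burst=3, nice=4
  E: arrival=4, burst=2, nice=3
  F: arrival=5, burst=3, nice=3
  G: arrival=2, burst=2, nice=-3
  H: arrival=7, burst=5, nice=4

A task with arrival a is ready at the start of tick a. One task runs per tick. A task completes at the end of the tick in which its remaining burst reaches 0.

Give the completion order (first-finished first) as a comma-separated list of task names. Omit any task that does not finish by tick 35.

completion order = B, G, E, F, A, C, H

t=0: ready={A} → run A
t=1: ready={A,B,C} → run B
t=2: ready={A,B,C,G} → run B
t=3: ready={A,B,C,G} → run B
t=4: ready={A,B,C,E,G} → run B
t=5: ready={A,B,C,E,F,G} → run B
t=6: ready={A,B,C,E,F,G} → run B
t=7: ready={A,B,C,E,F,G,H} → run B
t=8: ready={A,C,E,F,G,H} → run G
t=9: ready={A,C,E,F,G,H} → run G
t=10: ready={A,C,E,F,H} → run E
t=11: ready={A,C,E,F,H} → run E
t=12: ready={A,C,F,H} → run F
t=13: ready={A,C,F,H} → run F
t=14: ready={A,C,F,H} → run F
t=15: ready={A,C,H} → run A
t=16: ready={A,C,H} → run A
t=17: ready={A,C,H} → run A
t=18: ready={A,C,H} → run A
t=19: ready={A,C,H} → run A
t=20: ready={A,C,H} → run A
t=21: ready={C,H} → run C
t=22: ready={C,H} → run C
t=23: ready={C,H} → run C
t=24: ready={H} → run H
t=25: ready={H} → run H
t=26: ready={H} → run H
t=27: ready={H} → run H
t=28: ready={H} → run H
t=29: (idle)
t=30: (idle)
t=31: (idle)
t=32: (idle)
t=33: (idle)
t=34: (idle)
t=35: (idle)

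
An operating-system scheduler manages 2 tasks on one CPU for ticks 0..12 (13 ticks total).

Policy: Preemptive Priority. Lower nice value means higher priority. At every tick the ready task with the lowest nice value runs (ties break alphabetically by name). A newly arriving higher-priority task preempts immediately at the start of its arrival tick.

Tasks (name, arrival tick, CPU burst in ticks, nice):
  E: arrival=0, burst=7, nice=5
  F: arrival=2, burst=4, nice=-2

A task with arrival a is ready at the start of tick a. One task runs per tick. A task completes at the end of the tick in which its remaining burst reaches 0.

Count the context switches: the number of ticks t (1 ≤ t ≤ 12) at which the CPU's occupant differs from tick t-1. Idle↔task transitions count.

t=0: ready={E} → run E
t=1: ready={E} → run E
t=2: ready={E,F} → run F
t=3: ready={E,F} → run F
t=4: ready={E,F} → run F
t=5: ready={E,F} → run F
t=6: ready={E} → run E
t=7: ready={E} → run E
t=8: ready={E} → run E
t=9: ready={E} → run E
t=10: ready={E} → run E
t=11: (idle)
t=12: (idle)

context switches = 3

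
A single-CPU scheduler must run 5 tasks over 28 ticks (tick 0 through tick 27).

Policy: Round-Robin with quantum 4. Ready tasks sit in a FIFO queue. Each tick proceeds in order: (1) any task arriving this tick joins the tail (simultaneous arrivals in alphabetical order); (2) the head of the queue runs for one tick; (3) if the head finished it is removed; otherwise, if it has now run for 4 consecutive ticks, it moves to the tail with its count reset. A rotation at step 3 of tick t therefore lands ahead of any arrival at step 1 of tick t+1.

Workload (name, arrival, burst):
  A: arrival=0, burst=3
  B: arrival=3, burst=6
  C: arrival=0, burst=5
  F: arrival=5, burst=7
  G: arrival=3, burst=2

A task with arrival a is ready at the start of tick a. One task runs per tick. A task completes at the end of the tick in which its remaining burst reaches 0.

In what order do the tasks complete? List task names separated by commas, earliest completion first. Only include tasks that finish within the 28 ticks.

completion order = A, G, C, B, F

t=0: queue=[A,C] q_used=0 → run A
t=1: queue=[A,C] q_used=1 → run A
t=2: queue=[A,C] q_used=2 → run A
t=3: queue=[C,B,G] q_used=0 → run C
t=4: queue=[C,B,G] q_used=1 → run C
t=5: queue=[C,B,G,F] q_used=2 → run C
t=6: queue=[C,B,G,F] q_used=3 → run C
t=7: queue=[B,G,F,C] q_used=0 → run B
t=8: queue=[B,G,F,C] q_used=1 → run B
t=9: queue=[B,G,F,C] q_used=2 → run B
t=10: queue=[B,G,F,C] q_used=3 → run B
t=11: queue=[G,F,C,B] q_used=0 → run G
t=12: queue=[G,F,C,B] q_used=1 → run G
t=13: queue=[F,C,B] q_used=0 → run F
t=14: queue=[F,C,B] q_used=1 → run F
t=15: queue=[F,C,B] q_used=2 → run F
t=16: queue=[F,C,B] q_used=3 → run F
t=17: queue=[C,B,F] q_used=0 → run C
t=18: queue=[B,F] q_used=0 → run B
t=19: queue=[B,F] q_used=1 → run B
t=20: queue=[F] q_used=0 → run F
t=21: queue=[F] q_used=1 → run F
t=22: queue=[F] q_used=2 → run F
t=23: (idle)
t=24: (idle)
t=25: (idle)
t=26: (idle)
t=27: (idle)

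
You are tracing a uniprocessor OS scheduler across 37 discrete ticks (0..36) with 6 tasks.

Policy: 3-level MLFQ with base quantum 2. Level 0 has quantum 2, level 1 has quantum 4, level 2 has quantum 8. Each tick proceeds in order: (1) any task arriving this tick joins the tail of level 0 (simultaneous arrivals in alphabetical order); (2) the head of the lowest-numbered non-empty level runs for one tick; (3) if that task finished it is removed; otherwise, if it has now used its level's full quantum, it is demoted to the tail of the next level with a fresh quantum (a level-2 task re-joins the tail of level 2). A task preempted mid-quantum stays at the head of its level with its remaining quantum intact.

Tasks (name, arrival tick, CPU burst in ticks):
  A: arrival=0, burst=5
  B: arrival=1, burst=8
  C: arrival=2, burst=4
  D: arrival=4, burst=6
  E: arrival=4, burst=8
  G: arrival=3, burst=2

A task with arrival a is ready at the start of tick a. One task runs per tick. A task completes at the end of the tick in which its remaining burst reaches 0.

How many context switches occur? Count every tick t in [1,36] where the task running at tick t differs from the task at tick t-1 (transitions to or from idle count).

t=0: L0/L1/L2 = A/-/- → run A
t=1: L0/L1/L2 = AB/-/- → run A
t=2: L0/L1/L2 = BC/A/- → run B
t=3: L0/L1/L2 = BCG/A/- → run B
t=4: L0/L1/L2 = CGDE/AB/- → run C
t=5: L0/L1/L2 = CGDE/AB/- → run C
t=6: L0/L1/L2 = GDE/ABC/- → run G
t=7: L0/L1/L2 = GDE/ABC/- → run G
t=8: L0/L1/L2 = DE/ABC/- → run D
t=9: L0/L1/L2 = DE/ABC/- → run D
t=10: L0/L1/L2 = E/ABCD/- → run E
t=11: L0/L1/L2 = E/ABCD/- → run E
t=12: L0/L1/L2 = -/ABCDE/- → run A
t=13: L0/L1/L2 = -/ABCDE/- → run A
t=14: L0/L1/L2 = -/ABCDE/- → run A
t=15: L0/L1/L2 = -/BCDE/- → run B
t=16: L0/L1/L2 = -/BCDE/- → run B
t=17: L0/L1/L2 = -/BCDE/- → run B
t=18: L0/L1/L2 = -/BCDE/- → run B
t=19: L0/L1/L2 = -/CDE/B → run C
t=20: L0/L1/L2 = -/CDE/B → run C
t=21: L0/L1/L2 = -/DE/B → run D
t=22: L0/L1/L2 = -/DE/B → run D
t=23: L0/L1/L2 = -/DE/B → run D
t=24: L0/L1/L2 = -/DE/B → run D
t=25: L0/L1/L2 = -/E/B → run E
t=26: L0/L1/L2 = -/E/B → run E
t=27: L0/L1/L2 = -/E/B → run E
t=28: L0/L1/L2 = -/E/B → run E
t=29: L0/L1/L2 = -/-/BE → run B
t=30: L0/L1/L2 = -/-/BE → run B
t=31: L0/L1/L2 = -/-/E → run E
t=32: L0/L1/L2 = -/-/E → run E
t=33: (idle)
t=34: (idle)
t=35: (idle)
t=36: (idle)

context switches = 13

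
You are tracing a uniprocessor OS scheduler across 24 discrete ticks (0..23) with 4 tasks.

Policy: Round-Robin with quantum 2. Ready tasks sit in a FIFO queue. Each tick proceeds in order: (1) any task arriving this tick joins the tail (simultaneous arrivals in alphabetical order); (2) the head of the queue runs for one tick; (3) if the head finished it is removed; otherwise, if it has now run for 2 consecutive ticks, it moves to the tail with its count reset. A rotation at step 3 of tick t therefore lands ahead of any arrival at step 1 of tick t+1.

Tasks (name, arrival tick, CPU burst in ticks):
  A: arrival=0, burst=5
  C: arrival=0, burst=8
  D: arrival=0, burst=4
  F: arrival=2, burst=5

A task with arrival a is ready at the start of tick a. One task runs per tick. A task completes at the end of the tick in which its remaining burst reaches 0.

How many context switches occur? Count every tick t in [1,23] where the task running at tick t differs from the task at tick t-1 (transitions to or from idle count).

t=0: queue=[A,C,D] q_used=0 → run A
t=1: queue=[A,C,D] q_used=1 → run A
t=2: queue=[C,D,A,F] q_used=0 → run C
t=3: queue=[C,D,A,F] q_used=1 → run C
t=4: queue=[D,A,F,C] q_used=0 → run D
t=5: queue=[D,A,F,C] q_used=1 → run D
t=6: queue=[A,F,C,D] q_used=0 → run A
t=7: queue=[A,F,C,D] q_used=1 → run A
t=8: queue=[F,C,D,A] q_used=0 → run F
t=9: queue=[F,C,D,A] q_used=1 → run F
t=10: queue=[C,D,A,F] q_used=0 → run C
t=11: queue=[C,D,A,F] q_used=1 → run C
t=12: queue=[D,A,F,C] q_used=0 → run D
t=13: queue=[D,A,F,C] q_used=1 → run D
t=14: queue=[A,F,C] q_used=0 → run A
t=15: queue=[F,C] q_used=0 → run F
t=16: queue=[F,C] q_used=1 → run F
t=17: queue=[C,F] q_used=0 → run C
t=18: queue=[C,F] q_used=1 → run C
t=19: queue=[F,C] q_used=0 → run F
t=20: queue=[C] q_used=0 → run C
t=21: queue=[C] q_used=1 → run C
t=22: (idle)
t=23: (idle)

context switches = 12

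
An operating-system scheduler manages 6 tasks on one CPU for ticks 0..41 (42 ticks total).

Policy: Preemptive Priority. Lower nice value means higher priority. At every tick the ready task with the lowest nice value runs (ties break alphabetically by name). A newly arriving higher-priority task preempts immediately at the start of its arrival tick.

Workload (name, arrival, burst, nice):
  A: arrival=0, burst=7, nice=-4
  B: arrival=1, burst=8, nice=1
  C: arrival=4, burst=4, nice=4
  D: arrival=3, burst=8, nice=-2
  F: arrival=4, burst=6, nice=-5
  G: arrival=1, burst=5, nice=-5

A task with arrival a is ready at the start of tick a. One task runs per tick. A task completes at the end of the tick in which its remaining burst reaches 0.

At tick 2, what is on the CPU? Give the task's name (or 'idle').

t=0: ready={A} → run A
t=1: ready={A,B,G} → run G
t=2: ready={A,B,G} → run G
t=3: ready={A,B,D,G} → run G
t=4: ready={A,B,C,D,F,G} → run F
t=5: ready={A,B,C,D,F,G} → run F
t=6: ready={A,B,C,D,F,G} → run F
t=7: ready={A,B,C,D,F,G} → run F
t=8: ready={A,B,C,D,F,G} → run F
t=9: ready={A,B,C,D,F,G} → run F
t=10: ready={A,B,C,D,G} → run G
t=11: ready={A,B,C,D,G} → run G
t=12: ready={A,B,C,D} → run A
t=13: ready={A,B,C,D} → run A
t=14: ready={A,B,C,D} → run A
t=15: ready={A,B,C,D} → run A
t=16: ready={A,B,C,D} → run A
t=17: ready={A,B,C,D} → run A
t=18: ready={B,C,D} → run D
t=19: ready={B,C,D} → run D
t=20: ready={B,C,D} → run D
t=21: ready={B,C,D} → run D
t=22: ready={B,C,D} → run D
t=23: ready={B,C,D} → run D
t=24: ready={B,C,D} → run D
t=25: ready={B,C,D} → run D
t=26: ready={B,C} → run B
t=27: ready={B,C} → run B
t=28: ready={B,C} → run B
t=29: ready={B,C} → run B
t=30: ready={B,C} → run B
t=31: ready={B,C} → run B
t=32: ready={B,C} → run B
t=33: ready={B,C} → run B
t=34: ready={C} → run C
t=35: ready={C} → run C
t=36: ready={C} → run C
t=37: ready={C} → run C
t=38: (idle)
t=39: (idle)
t=40: (idle)
t=41: (idle)

running at tick 2 = G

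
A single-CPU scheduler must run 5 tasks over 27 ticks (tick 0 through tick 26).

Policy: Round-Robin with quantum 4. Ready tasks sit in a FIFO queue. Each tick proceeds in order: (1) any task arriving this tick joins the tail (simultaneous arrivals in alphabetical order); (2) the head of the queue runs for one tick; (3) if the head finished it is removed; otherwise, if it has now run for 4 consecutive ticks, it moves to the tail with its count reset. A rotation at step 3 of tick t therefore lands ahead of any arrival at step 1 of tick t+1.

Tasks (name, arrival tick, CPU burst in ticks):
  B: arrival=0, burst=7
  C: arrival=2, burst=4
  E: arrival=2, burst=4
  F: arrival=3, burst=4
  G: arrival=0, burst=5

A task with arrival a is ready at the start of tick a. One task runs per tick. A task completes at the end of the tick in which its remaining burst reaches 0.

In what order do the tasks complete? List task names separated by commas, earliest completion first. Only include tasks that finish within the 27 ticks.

t=0: queue=[B,G] q_used=0 → run B
t=1: queue=[B,G] q_used=1 → run B
t=2: queue=[B,G,C,E] q_used=2 → run B
t=3: queue=[B,G,C,E,F] q_used=3 → run B
t=4: queue=[G,C,E,F,B] q_used=0 → run G
t=5: queue=[G,C,E,F,B] q_used=1 → run G
t=6: queue=[G,C,E,F,B] q_used=2 → run G
t=7: queue=[G,C,E,F,B] q_used=3 → run G
t=8: queue=[C,E,F,B,G] q_used=0 → run C
t=9: queue=[C,E,F,B,G] q_used=1 → run C
t=10: queue=[C,E,F,B,G] q_used=2 → run C
t=11: queue=[C,E,F,B,G] q_used=3 → run C
t=12: queue=[E,F,B,G] q_used=0 → run E
t=13: queue=[E,F,B,G] q_used=1 → run E
t=14: queue=[E,F,B,G] q_used=2 → run E
t=15: queue=[E,F,B,G] q_used=3 → run E
t=16: queue=[F,B,G] q_used=0 → run F
t=17: queue=[F,B,G] q_used=1 → run F
t=18: queue=[F,B,G] q_used=2 → run F
t=19: queue=[F,B,G] q_used=3 → run F
t=20: queue=[B,G] q_used=0 → run B
t=21: queue=[B,G] q_used=1 → run B
t=22: queue=[B,G] q_used=2 → run B
t=23: queue=[G] q_used=0 → run G
t=24: (idle)
t=25: (idle)
t=26: (idle)

completion order = C, E, F, B, G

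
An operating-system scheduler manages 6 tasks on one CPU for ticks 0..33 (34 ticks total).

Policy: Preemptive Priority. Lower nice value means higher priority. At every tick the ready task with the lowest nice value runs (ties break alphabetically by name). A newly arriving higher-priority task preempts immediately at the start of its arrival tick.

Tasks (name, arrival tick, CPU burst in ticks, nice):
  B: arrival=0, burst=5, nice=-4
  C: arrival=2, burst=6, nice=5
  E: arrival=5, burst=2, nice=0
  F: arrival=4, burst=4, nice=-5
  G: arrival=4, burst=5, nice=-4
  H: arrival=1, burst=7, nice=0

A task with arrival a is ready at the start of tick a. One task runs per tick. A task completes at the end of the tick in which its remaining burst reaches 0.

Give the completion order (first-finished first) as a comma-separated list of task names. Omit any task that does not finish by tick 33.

completion order = F, B, G, E, H, C

t=0: ready={B} → run B
t=1: ready={B,H} → run B
t=2: ready={B,C,H} → run B
t=3: ready={B,C,H} → run B
t=4: ready={B,C,F,G,H} → run F
t=5: ready={B,C,E,F,G,H} → run F
t=6: ready={B,C,E,F,G,H} → run F
t=7: ready={B,C,E,F,G,H} → run F
t=8: ready={B,C,E,G,H} → run B
t=9: ready={C,E,G,H} → run G
t=10: ready={C,E,G,H} → run G
t=11: ready={C,E,G,H} → run G
t=12: ready={C,E,G,H} → run G
t=13: ready={C,E,G,H} → run G
t=14: ready={C,E,H} → run E
t=15: ready={C,E,H} → run E
t=16: ready={C,H} → run H
t=17: ready={C,H} → run H
t=18: ready={C,H} → run H
t=19: ready={C,H} → run H
t=20: ready={C,H} → run H
t=21: ready={C,H} → run H
t=22: ready={C,H} → run H
t=23: ready={C} → run C
t=24: ready={C} → run C
t=25: ready={C} → run C
t=26: ready={C} → run C
t=27: ready={C} → run C
t=28: ready={C} → run C
t=29: (idle)
t=30: (idle)
t=31: (idle)
t=32: (idle)
t=33: (idle)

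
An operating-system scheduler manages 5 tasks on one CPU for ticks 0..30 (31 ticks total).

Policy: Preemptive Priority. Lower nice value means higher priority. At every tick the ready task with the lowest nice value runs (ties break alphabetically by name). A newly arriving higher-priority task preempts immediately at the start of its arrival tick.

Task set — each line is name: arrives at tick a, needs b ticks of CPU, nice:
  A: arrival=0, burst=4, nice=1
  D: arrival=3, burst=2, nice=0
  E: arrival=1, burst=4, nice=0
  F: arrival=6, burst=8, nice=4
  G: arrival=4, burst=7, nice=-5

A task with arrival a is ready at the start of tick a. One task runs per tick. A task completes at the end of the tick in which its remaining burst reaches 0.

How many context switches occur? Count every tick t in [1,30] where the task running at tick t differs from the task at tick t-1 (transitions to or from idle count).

t=0: ready={A} → run A
t=1: ready={A,E} → run E
t=2: ready={A,E} → run E
t=3: ready={A,D,E} → run D
t=4: ready={A,D,E,G} → run G
t=5: ready={A,D,E,G} → run G
t=6: ready={A,D,E,F,G} → run G
t=7: ready={A,D,E,F,G} → run G
t=8: ready={A,D,E,F,G} → run G
t=9: ready={A,D,E,F,G} → run G
t=10: ready={A,D,E,F,G} → run G
t=11: ready={A,D,E,F} → run D
t=12: ready={A,E,F} → run E
t=13: ready={A,E,F} → run E
t=14: ready={A,F} → run A
t=15: ready={A,F} → run A
t=16: ready={A,F} → run A
t=17: ready={F} → run F
t=18: ready={F} → run F
t=19: ready={F} → run F
t=20: ready={F} → run F
t=21: ready={F} → run F
t=22: ready={F} → run F
t=23: ready={F} → run F
t=24: ready={F} → run F
t=25: (idle)
t=26: (idle)
t=27: (idle)
t=28: (idle)
t=29: (idle)
t=30: (idle)

context switches = 8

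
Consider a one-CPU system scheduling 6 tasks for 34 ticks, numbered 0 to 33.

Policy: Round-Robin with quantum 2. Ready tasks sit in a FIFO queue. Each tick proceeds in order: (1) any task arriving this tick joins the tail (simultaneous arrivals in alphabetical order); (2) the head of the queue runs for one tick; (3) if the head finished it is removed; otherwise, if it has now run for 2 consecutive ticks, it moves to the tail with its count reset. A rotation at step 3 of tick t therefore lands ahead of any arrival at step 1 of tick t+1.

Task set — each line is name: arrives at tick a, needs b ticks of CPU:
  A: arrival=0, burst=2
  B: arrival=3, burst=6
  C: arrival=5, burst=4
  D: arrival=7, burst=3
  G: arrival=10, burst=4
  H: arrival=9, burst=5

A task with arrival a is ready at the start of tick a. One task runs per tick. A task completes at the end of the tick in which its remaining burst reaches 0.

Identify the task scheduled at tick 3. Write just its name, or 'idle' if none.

t=0: queue=[A] q_used=0 → run A
t=1: queue=[A] q_used=1 → run A
t=2: (idle)
t=3: queue=[B] q_used=0 → run B
t=4: queue=[B] q_used=1 → run B
t=5: queue=[B,C] q_used=0 → run B
t=6: queue=[B,C] q_used=1 → run B
t=7: queue=[C,B,D] q_used=0 → run C
t=8: queue=[C,B,D] q_used=1 → run C
t=9: queue=[B,D,C,H] q_used=0 → run B
t=10: queue=[B,D,C,H,G] q_used=1 → run B
t=11: queue=[D,C,H,G] q_used=0 → run D
t=12: queue=[D,C,H,G] q_used=1 → run D
t=13: queue=[C,H,G,D] q_used=0 → run C
t=14: queue=[C,H,G,D] q_used=1 → run C
t=15: queue=[H,G,D] q_used=0 → run H
t=16: queue=[H,G,D] q_used=1 → run H
t=17: queue=[G,D,H] q_used=0 → run G
t=18: queue=[G,D,H] q_used=1 → run G
t=19: queue=[D,H,G] q_used=0 → run D
t=20: queue=[H,G] q_used=0 → run H
t=21: queue=[H,G] q_used=1 → run H
t=22: queue=[G,H] q_used=0 → run G
t=23: queue=[G,H] q_used=1 → run G
t=24: queue=[H] q_used=0 → run H
t=25: (idle)
t=26: (idle)
t=27: (idle)
t=28: (idle)
t=29: (idle)
t=30: (idle)
t=31: (idle)
t=32: (idle)
t=33: (idle)

running at tick 3 = B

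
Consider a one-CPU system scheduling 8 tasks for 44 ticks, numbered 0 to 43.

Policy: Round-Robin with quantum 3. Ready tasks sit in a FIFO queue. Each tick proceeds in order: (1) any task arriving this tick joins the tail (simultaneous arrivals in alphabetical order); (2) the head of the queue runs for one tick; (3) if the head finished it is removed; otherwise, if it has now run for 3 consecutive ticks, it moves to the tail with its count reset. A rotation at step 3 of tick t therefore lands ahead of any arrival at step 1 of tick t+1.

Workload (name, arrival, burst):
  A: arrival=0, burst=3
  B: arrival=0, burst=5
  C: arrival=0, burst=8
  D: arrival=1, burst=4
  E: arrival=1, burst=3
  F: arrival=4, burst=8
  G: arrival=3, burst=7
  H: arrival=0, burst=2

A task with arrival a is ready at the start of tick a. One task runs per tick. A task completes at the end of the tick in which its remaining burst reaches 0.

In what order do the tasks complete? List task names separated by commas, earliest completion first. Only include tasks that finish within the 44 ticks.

completion order = A, H, E, B, D, C, G, F

t=0: queue=[A,B,C,H] q_used=0 → run A
t=1: queue=[A,B,C,H,D,E] q_used=1 → run A
t=2: queue=[A,B,C,H,D,E] q_used=2 → run A
t=3: queue=[B,C,H,D,E,G] q_used=0 → run B
t=4: queue=[B,C,H,D,E,G,F] q_used=1 → run B
t=5: queue=[B,C,H,D,E,G,F] q_used=2 → run B
t=6: queue=[C,H,D,E,G,F,B] q_used=0 → run C
t=7: queue=[C,H,D,E,G,F,B] q_used=1 → run C
t=8: queue=[C,H,D,E,G,F,B] q_used=2 → run C
t=9: queue=[H,D,E,G,F,B,C] q_used=0 → run H
t=10: queue=[H,D,E,G,F,B,C] q_used=1 → run H
t=11: queue=[D,E,G,F,B,C] q_used=0 → run D
t=12: queue=[D,E,G,F,B,C] q_used=1 → run D
t=13: queue=[D,E,G,F,B,C] q_used=2 → run D
t=14: queue=[E,G,F,B,C,D] q_used=0 → run E
t=15: queue=[E,G,F,B,C,D] q_used=1 → run E
t=16: queue=[E,G,F,B,C,D] q_used=2 → run E
t=17: queue=[G,F,B,C,D] q_used=0 → run G
t=18: queue=[G,F,B,C,D] q_used=1 → run G
t=19: queue=[G,F,B,C,D] q_used=2 → run G
t=20: queue=[F,B,C,D,G] q_used=0 → run F
t=21: queue=[F,B,C,D,G] q_used=1 → run F
t=22: queue=[F,B,C,D,G] q_used=2 → run F
t=23: queue=[B,C,D,G,F] q_used=0 → run B
t=24: queue=[B,C,D,G,F] q_used=1 → run B
t=25: queue=[C,D,G,F] q_used=0 → run C
t=26: queue=[C,D,G,F] q_used=1 → run C
t=27: queue=[C,D,G,F] q_used=2 → run C
t=28: queue=[D,G,F,C] q_used=0 → run D
t=29: queue=[G,F,C] q_used=0 → run G
t=30: queue=[G,F,C] q_used=1 → run G
t=31: queue=[G,F,C] q_used=2 → run G
t=32: queue=[F,C,G] q_used=0 → run F
t=33: queue=[F,C,G] q_used=1 → run F
t=34: queue=[F,C,G] q_used=2 → run F
t=35: queue=[C,G,F] q_used=0 → run C
t=36: queue=[C,G,F] q_used=1 → run C
t=37: queue=[G,F] q_used=0 → run G
t=38: queue=[F] q_used=0 → run F
t=39: queue=[F] q_used=1 → run F
t=40: (idle)
t=41: (idle)
t=42: (idle)
t=43: (idle)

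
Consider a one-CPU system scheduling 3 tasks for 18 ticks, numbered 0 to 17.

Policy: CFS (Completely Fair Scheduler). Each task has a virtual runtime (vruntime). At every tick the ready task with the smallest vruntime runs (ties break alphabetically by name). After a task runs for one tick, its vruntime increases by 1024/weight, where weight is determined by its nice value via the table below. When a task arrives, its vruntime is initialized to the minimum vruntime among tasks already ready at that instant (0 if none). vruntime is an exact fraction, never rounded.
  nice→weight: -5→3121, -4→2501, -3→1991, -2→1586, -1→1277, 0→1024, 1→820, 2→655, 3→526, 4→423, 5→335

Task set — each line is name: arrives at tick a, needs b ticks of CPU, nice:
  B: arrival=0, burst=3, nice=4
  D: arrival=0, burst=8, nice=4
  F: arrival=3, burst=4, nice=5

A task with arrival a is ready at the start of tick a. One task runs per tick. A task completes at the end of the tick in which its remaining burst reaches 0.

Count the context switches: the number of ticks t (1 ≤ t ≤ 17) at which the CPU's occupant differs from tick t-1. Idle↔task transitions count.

t=0: vr[B=0 D=0] → run B
t=1: vr[B=1024/423 D=0] → run D
t=2: vr[B=1024/423 D=1024/423] → run B
t=3: vr[B=2048/423 D=1024/423 F=1024/423] → run D
t=4: vr[B=2048/423 D=2048/423 F=1024/423] → run F
t=5: vr[B=2048/423 D=2048/423 F=776192/141705] → run B
t=6: vr[D=2048/423 F=776192/141705] → run D
t=7: vr[D=1024/141 F=776192/141705] → run F
t=8: vr[D=1024/141 F=1209344/141705] → run D
t=9: vr[D=4096/423 F=1209344/141705] → run F
t=10: vr[D=4096/423 F=1642496/141705] → run D
t=11: vr[D=5120/423 F=1642496/141705] → run F
t=12: vr[D=5120/423] → run D
t=13: vr[D=2048/141] → run D
t=14: vr[D=7168/423] → run D
t=15: (idle)
t=16: (idle)
t=17: (idle)

context switches = 13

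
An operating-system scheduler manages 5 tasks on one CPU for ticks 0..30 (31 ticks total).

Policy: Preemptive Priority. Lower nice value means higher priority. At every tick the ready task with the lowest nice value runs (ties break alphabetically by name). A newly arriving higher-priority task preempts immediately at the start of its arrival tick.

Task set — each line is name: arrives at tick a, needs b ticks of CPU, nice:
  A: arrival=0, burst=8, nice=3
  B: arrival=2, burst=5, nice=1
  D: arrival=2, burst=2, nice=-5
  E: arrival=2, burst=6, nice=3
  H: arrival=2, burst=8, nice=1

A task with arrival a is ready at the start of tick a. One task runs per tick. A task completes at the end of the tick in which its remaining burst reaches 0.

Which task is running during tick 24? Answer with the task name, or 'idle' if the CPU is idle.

t=0: ready={A} → run A
t=1: ready={A} → run A
t=2: ready={A,B,D,E,H} → run D
t=3: ready={A,B,D,E,H} → run D
t=4: ready={A,B,E,H} → run B
t=5: ready={A,B,E,H} → run B
t=6: ready={A,B,E,H} → run B
t=7: ready={A,B,E,H} → run B
t=8: ready={A,B,E,H} → run B
t=9: ready={A,E,H} → run H
t=10: ready={A,E,H} → run H
t=11: ready={A,E,H} → run H
t=12: ready={A,E,H} → run H
t=13: ready={A,E,H} → run H
t=14: ready={A,E,H} → run H
t=15: ready={A,E,H} → run H
t=16: ready={A,E,H} → run H
t=17: ready={A,E} → run A
t=18: ready={A,E} → run A
t=19: ready={A,E} → run A
t=20: ready={A,E} → run A
t=21: ready={A,E} → run A
t=22: ready={A,E} → run A
t=23: ready={E} → run E
t=24: ready={E} → run E
t=25: ready={E} → run E
t=26: ready={E} → run E
t=27: ready={E} → run E
t=28: ready={E} → run E
t=29: (idle)
t=30: (idle)

running at tick 24 = E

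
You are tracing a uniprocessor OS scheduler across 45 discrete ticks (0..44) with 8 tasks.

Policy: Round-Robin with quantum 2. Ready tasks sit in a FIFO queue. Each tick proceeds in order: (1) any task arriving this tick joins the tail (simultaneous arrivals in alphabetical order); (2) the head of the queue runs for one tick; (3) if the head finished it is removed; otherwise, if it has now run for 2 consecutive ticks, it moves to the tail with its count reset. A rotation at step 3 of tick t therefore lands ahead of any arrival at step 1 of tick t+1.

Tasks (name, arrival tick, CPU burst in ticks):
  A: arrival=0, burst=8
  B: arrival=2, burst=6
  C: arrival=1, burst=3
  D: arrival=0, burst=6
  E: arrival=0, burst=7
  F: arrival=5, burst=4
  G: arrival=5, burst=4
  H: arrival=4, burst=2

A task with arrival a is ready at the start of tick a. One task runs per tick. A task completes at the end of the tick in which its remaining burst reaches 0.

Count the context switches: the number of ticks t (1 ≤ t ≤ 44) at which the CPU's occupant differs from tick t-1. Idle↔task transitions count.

t=0: queue=[A,D,E] q_used=0 → run A
t=1: queue=[A,D,E,C] q_used=1 → run A
t=2: queue=[D,E,C,A,B] q_used=0 → run D
t=3: queue=[D,E,C,A,B] q_used=1 → run D
t=4: queue=[E,C,A,B,D,H] q_used=0 → run E
t=5: queue=[E,C,A,B,D,H,F,G] q_used=1 → run E
t=6: queue=[C,A,B,D,H,F,G,E] q_used=0 → run C
t=7: queue=[C,A,B,D,H,F,G,E] q_used=1 → run C
t=8: queue=[A,B,D,H,F,G,E,C] q_used=0 → run A
t=9: queue=[A,B,D,H,F,G,E,C] q_used=1 → run A
t=10: queue=[B,D,H,F,G,E,C,A] q_used=0 → run B
t=11: queue=[B,D,H,F,G,E,C,A] q_used=1 → run B
t=12: queue=[D,H,F,G,E,C,A,B] q_used=0 → run D
t=13: queue=[D,H,F,G,E,C,A,B] q_used=1 → run D
t=14: queue=[H,F,G,E,C,A,B,D] q_used=0 → run H
t=15: queue=[H,F,G,E,C,A,B,D] q_used=1 → run H
t=16: queue=[F,G,E,C,A,B,D] q_used=0 → run F
t=17: queue=[F,G,E,C,A,B,D] q_used=1 → run F
t=18: queue=[G,E,C,A,B,D,F] q_used=0 → run G
t=19: queue=[G,E,C,A,B,D,F] q_used=1 → run G
t=20: queue=[E,C,A,B,D,F,G] q_used=0 → run E
t=21: queue=[E,C,A,B,D,F,G] q_used=1 → run E
t=22: queue=[C,A,B,D,F,G,E] q_used=0 → run C
t=23: queue=[A,B,D,F,G,E] q_used=0 → run A
t=24: queue=[A,B,D,F,G,E] q_used=1 → run A
t=25: queue=[B,D,F,G,E,A] q_used=0 → run B
t=26: queue=[B,D,F,G,E,A] q_used=1 → run B
t=27: queue=[D,F,G,E,A,B] q_used=0 → run D
t=28: queue=[D,F,G,E,A,B] q_used=1 → run D
t=29: queue=[F,G,E,A,B] q_used=0 → run F
t=30: queue=[F,G,E,A,B] q_used=1 → run F
t=31: queue=[G,E,A,B] q_used=0 → run G
t=32: queue=[G,E,A,B] q_used=1 → run G
t=33: queue=[E,A,B] q_used=0 → run E
t=34: queue=[E,A,B] q_used=1 → run E
t=35: queue=[A,B,E] q_used=0 → run A
t=36: queue=[A,B,E] q_used=1 → run A
t=37: queue=[B,E] q_used=0 → run B
t=38: queue=[B,E] q_used=1 → run B
t=39: queue=[E] q_used=0 → run E
t=40: (idle)
t=41: (idle)
t=42: (idle)
t=43: (idle)
t=44: (idle)

context switches = 21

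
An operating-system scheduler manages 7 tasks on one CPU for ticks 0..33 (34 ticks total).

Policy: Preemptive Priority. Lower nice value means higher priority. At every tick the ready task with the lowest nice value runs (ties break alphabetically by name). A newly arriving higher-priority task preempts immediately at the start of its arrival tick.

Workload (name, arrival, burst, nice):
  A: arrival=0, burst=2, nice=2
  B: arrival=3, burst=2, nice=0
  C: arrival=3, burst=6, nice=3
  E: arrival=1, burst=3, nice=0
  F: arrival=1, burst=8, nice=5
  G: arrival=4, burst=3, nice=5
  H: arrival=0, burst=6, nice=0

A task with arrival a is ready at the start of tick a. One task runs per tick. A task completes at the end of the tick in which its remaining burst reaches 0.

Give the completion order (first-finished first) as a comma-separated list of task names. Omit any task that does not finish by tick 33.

completion order = B, E, H, A, C, F, G

t=0: ready={A,H} → run H
t=1: ready={A,E,F,H} → run E
t=2: ready={A,E,F,H} → run E
t=3: ready={A,B,C,E,F,H} → run B
t=4: ready={A,B,C,E,F,G,H} → run B
t=5: ready={A,C,E,F,G,H} → run E
t=6: ready={A,C,F,G,H} → run H
t=7: ready={A,C,F,G,H} → run H
t=8: ready={A,C,F,G,H} → run H
t=9: ready={A,C,F,G,H} → run H
t=10: ready={A,C,F,G,H} → run H
t=11: ready={A,C,F,G} → run A
t=12: ready={A,C,F,G} → run A
t=13: ready={C,F,G} → run C
t=14: ready={C,F,G} → run C
t=15: ready={C,F,G} → run C
t=16: ready={C,F,G} → run C
t=17: ready={C,F,G} → run C
t=18: ready={C,F,G} → run C
t=19: ready={F,G} → run F
t=20: ready={F,G} → run F
t=21: ready={F,G} → run F
t=22: ready={F,G} → run F
t=23: ready={F,G} → run F
t=24: ready={F,G} → run F
t=25: ready={F,G} → run F
t=26: ready={F,G} → run F
t=27: ready={G} → run G
t=28: ready={G} → run G
t=29: ready={G} → run G
t=30: (idle)
t=31: (idle)
t=32: (idle)
t=33: (idle)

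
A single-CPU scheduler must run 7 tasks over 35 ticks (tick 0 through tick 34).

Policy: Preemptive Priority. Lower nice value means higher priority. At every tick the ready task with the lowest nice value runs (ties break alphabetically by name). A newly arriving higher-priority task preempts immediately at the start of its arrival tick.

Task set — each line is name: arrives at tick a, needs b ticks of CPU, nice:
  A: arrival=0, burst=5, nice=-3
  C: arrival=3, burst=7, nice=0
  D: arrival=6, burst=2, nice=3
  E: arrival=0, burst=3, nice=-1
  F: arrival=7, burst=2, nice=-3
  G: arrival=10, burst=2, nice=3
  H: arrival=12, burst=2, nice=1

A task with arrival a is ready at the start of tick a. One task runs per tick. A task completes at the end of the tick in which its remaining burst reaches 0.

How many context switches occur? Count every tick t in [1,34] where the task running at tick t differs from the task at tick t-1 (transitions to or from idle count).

t=0: ready={A,E} → run A
t=1: ready={A,E} → run A
t=2: ready={A,E} → run A
t=3: ready={A,C,E} → run A
t=4: ready={A,C,E} → run A
t=5: ready={C,E} → run E
t=6: ready={C,D,E} → run E
t=7: ready={C,D,E,F} → run F
t=8: ready={C,D,E,F} → run F
t=9: ready={C,D,E} → run E
t=10: ready={C,D,G} → run C
t=11: ready={C,D,G} → run C
t=12: ready={C,D,G,H} → run C
t=13: ready={C,D,G,H} → run C
t=14: ready={C,D,G,H} → run C
t=15: ready={C,D,G,H} → run C
t=16: ready={C,D,G,H} → run C
t=17: ready={D,G,H} → run H
t=18: ready={D,G,H} → run H
t=19: ready={D,G} → run D
t=20: ready={D,G} → run D
t=21: ready={G} → run G
t=22: ready={G} → run G
t=23: (idle)
t=24: (idle)
t=25: (idle)
t=26: (idle)
t=27: (idle)
t=28: (idle)
t=29: (idle)
t=30: (idle)
t=31: (idle)
t=32: (idle)
t=33: (idle)
t=34: (idle)

context switches = 8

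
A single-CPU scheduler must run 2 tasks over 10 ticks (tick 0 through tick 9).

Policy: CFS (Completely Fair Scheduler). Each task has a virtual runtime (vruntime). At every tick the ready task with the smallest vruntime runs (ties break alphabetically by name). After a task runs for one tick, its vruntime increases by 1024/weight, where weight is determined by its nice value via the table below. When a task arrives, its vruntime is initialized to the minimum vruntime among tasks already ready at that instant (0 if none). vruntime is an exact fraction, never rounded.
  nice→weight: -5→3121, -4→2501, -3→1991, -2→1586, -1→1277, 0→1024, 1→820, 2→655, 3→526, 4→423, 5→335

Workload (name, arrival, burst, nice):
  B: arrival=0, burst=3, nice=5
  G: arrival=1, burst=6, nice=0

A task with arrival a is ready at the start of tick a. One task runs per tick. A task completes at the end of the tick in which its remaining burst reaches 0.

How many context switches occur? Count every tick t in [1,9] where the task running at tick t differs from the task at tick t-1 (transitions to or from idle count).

context switches = 4

t=0: vr[B=0] → run B
t=1: vr[B=1024/335 G=1024/335] → run B
t=2: vr[B=2048/335 G=1024/335] → run G
t=3: vr[B=2048/335 G=1359/335] → run G
t=4: vr[B=2048/335 G=1694/335] → run G
t=5: vr[B=2048/335 G=2029/335] → run G
t=6: vr[B=2048/335 G=2364/335] → run B
t=7: vr[G=2364/335] → run G
t=8: vr[G=2699/335] → run G
t=9: (idle)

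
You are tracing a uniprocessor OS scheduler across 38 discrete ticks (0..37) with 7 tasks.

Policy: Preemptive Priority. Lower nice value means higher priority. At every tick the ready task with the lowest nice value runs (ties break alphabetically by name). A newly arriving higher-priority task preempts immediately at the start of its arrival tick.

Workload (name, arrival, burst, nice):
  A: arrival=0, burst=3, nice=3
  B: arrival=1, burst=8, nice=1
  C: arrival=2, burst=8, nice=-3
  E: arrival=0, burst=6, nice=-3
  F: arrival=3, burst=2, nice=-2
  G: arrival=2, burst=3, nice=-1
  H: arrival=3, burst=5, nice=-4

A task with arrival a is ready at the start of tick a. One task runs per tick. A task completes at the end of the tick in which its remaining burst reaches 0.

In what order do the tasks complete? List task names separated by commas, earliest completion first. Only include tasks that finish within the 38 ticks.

completion order = H, C, E, F, G, B, A

t=0: ready={A,E} → run E
t=1: ready={A,B,E} → run E
t=2: ready={A,B,C,E,G} → run C
t=3: ready={A,B,C,E,F,G,H} → run H
t=4: ready={A,B,C,E,F,G,H} → run H
t=5: ready={A,B,C,E,F,G,H} → run H
t=6: ready={A,B,C,E,F,G,H} → run H
t=7: ready={A,B,C,E,F,G,H} → run H
t=8: ready={A,B,C,E,F,G} → run C
t=9: ready={A,B,C,E,F,G} → run C
t=10: ready={A,B,C,E,F,G} → run C
t=11: ready={A,B,C,E,F,G} → run C
t=12: ready={A,B,C,E,F,G} → run C
t=13: ready={A,B,C,E,F,G} → run C
t=14: ready={A,B,C,E,F,G} → run C
t=15: ready={A,B,E,F,G} → run E
t=16: ready={A,B,E,F,G} → run E
t=17: ready={A,B,E,F,G} → run E
t=18: ready={A,B,E,F,G} → run E
t=19: ready={A,B,F,G} → run F
t=20: ready={A,B,F,G} → run F
t=21: ready={A,B,G} → run G
t=22: ready={A,B,G} → run G
t=23: ready={A,B,G} → run G
t=24: ready={A,B} → run B
t=25: ready={A,B} → run B
t=26: ready={A,B} → run B
t=27: ready={A,B} → run B
t=28: ready={A,B} → run B
t=29: ready={A,B} → run B
t=30: ready={A,B} → run B
t=31: ready={A,B} → run B
t=32: ready={A} → run A
t=33: ready={A} → run A
t=34: ready={A} → run A
t=35: (idle)
t=36: (idle)
t=37: (idle)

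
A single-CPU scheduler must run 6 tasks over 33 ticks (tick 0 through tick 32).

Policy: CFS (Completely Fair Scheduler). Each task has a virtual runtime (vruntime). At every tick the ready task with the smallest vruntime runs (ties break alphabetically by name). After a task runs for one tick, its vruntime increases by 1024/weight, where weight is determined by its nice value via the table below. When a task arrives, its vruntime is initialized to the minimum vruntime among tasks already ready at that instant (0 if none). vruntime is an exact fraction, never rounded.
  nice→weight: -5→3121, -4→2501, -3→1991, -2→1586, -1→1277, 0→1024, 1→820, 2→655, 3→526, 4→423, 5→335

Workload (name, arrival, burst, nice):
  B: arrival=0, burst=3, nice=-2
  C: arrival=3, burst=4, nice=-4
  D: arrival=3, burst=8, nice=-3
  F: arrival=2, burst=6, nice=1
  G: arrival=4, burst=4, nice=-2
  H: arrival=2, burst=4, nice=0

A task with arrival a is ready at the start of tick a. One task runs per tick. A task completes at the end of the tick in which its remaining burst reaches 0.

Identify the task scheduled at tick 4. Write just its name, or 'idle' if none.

running at tick 4 = D

t=0: vr[B=0] → run B
t=1: vr[B=512/793] → run B
t=2: vr[B=1024/793 F=1024/793 H=1024/793] → run B
t=3: vr[C=1024/793 D=1024/793 F=1024/793 H=1024/793] → run C
t=4: vr[C=55296/32513 D=1024/793 F=1024/793 G=1024/793 H=1024/793] → run D
t=5: vr[C=55296/32513 D=2850816/1578863 F=1024/793 G=1024/793 H=1024/793] → run F
t=6: vr[C=55296/32513 D=2850816/1578863 F=412928/162565 G=1024/793 H=1024/793] → run G
t=7: vr[C=55296/32513 D=2850816/1578863 F=412928/162565 G=1536/793 H=1024/793] → run H
t=8: vr[C=55296/32513 D=2850816/1578863 F=412928/162565 G=1536/793 H=1817/793] → run C
t=9: vr[C=68608/32513 D=2850816/1578863 F=412928/162565 G=1536/793 H=1817/793] → run D
t=10: vr[C=68608/32513 D=3662848/1578863 F=412928/162565 G=1536/793 H=1817/793] → run G
t=11: vr[C=68608/32513 D=3662848/1578863 F=412928/162565 G=2048/793 H=1817/793] → run C
t=12: vr[C=81920/32513 D=3662848/1578863 F=412928/162565 G=2048/793 H=1817/793] → run H
t=13: vr[C=81920/32513 D=3662848/1578863 F=412928/162565 G=2048/793 H=2610/793] → run D
t=14: vr[C=81920/32513 D=4474880/1578863 F=412928/162565 G=2048/793 H=2610/793] → run C
t=15: vr[D=4474880/1578863 F=412928/162565 G=2048/793 H=2610/793] → run F
t=16: vr[D=4474880/1578863 F=615936/162565 G=2048/793 H=2610/793] → run G
t=17: vr[D=4474880/1578863 F=615936/162565 G=2560/793 H=2610/793] → run D
t=18: vr[D=5286912/1578863 F=615936/162565 G=2560/793 H=2610/793] → run G
t=19: vr[D=5286912/1578863 F=615936/162565 H=2610/793] → run H
t=20: vr[D=5286912/1578863 F=615936/162565 H=3403/793] → run D
t=21: vr[D=6098944/1578863 F=615936/162565 H=3403/793] → run F
t=22: vr[D=6098944/1578863 F=818944/162565 H=3403/793] → run D
t=23: vr[D=6910976/1578863 F=818944/162565 H=3403/793] → run H
t=24: vr[D=6910976/1578863 F=818944/162565] → run D
t=25: vr[D=7723008/1578863 F=818944/162565] → run D
t=26: vr[F=818944/162565] → run F
t=27: vr[F=1021952/162565] → run F
t=28: vr[F=244992/32513] → run F
t=29: (idle)
t=30: (idle)
t=31: (idle)
t=32: (idle)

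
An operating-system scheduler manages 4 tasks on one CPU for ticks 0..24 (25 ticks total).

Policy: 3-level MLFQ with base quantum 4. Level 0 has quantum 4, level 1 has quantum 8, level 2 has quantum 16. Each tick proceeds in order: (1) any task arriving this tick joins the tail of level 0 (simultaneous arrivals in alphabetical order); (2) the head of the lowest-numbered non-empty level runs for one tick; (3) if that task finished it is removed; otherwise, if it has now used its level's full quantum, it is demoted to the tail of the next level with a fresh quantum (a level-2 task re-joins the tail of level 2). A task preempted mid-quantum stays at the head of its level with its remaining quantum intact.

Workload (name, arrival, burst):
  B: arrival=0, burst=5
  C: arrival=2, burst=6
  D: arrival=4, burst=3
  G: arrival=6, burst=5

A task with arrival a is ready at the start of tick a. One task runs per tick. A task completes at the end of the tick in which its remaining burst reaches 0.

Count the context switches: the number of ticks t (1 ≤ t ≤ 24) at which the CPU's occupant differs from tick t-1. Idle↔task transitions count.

t=0: L0/L1/L2 = B/-/- → run B
t=1: L0/L1/L2 = B/-/- → run B
t=2: L0/L1/L2 = BC/-/- → run B
t=3: L0/L1/L2 = BC/-/- → run B
t=4: L0/L1/L2 = CD/B/- → run C
t=5: L0/L1/L2 = CD/B/- → run C
t=6: L0/L1/L2 = CDG/B/- → run C
t=7: L0/L1/L2 = CDG/B/- → run C
t=8: L0/L1/L2 = DG/BC/- → run D
t=9: L0/L1/L2 = DG/BC/- → run D
t=10: L0/L1/L2 = DG/BC/- → run D
t=11: L0/L1/L2 = G/BC/- → run G
t=12: L0/L1/L2 = G/BC/- → run G
t=13: L0/L1/L2 = G/BC/- → run G
t=14: L0/L1/L2 = G/BC/- → run G
t=15: L0/L1/L2 = -/BCG/- → run B
t=16: L0/L1/L2 = -/CG/- → run C
t=17: L0/L1/L2 = -/CG/- → run C
t=18: L0/L1/L2 = -/G/- → run G
t=19: (idle)
t=20: (idle)
t=21: (idle)
t=22: (idle)
t=23: (idle)
t=24: (idle)

context switches = 7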